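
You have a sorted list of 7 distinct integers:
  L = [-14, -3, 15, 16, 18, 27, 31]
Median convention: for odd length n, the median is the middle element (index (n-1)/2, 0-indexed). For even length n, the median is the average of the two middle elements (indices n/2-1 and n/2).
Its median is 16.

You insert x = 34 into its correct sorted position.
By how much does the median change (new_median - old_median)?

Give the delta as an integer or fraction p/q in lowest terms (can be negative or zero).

Answer: 1

Derivation:
Old median = 16
After inserting x = 34: new sorted = [-14, -3, 15, 16, 18, 27, 31, 34]
New median = 17
Delta = 17 - 16 = 1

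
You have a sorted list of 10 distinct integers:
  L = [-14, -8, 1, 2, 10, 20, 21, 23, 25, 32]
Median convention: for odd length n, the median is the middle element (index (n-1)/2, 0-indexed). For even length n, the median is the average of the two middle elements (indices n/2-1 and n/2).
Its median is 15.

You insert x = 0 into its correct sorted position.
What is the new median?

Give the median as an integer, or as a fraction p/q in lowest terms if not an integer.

Old list (sorted, length 10): [-14, -8, 1, 2, 10, 20, 21, 23, 25, 32]
Old median = 15
Insert x = 0
Old length even (10). Middle pair: indices 4,5 = 10,20.
New length odd (11). New median = single middle element.
x = 0: 2 elements are < x, 8 elements are > x.
New sorted list: [-14, -8, 0, 1, 2, 10, 20, 21, 23, 25, 32]
New median = 10

Answer: 10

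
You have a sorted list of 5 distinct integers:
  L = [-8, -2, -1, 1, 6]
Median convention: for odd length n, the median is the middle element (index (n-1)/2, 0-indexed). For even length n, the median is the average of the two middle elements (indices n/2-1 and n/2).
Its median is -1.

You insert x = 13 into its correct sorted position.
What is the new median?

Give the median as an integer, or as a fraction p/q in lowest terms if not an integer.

Answer: 0

Derivation:
Old list (sorted, length 5): [-8, -2, -1, 1, 6]
Old median = -1
Insert x = 13
Old length odd (5). Middle was index 2 = -1.
New length even (6). New median = avg of two middle elements.
x = 13: 5 elements are < x, 0 elements are > x.
New sorted list: [-8, -2, -1, 1, 6, 13]
New median = 0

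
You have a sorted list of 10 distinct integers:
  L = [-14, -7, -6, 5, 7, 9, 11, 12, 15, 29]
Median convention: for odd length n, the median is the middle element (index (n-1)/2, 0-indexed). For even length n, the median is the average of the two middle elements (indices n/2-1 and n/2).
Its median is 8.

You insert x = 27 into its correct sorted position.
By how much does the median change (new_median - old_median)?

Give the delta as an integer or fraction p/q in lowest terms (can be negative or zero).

Old median = 8
After inserting x = 27: new sorted = [-14, -7, -6, 5, 7, 9, 11, 12, 15, 27, 29]
New median = 9
Delta = 9 - 8 = 1

Answer: 1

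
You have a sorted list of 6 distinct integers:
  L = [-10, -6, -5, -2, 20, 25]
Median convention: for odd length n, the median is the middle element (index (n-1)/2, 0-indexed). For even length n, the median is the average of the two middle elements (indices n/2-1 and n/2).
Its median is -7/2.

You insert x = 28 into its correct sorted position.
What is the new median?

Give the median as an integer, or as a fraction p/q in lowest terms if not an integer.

Answer: -2

Derivation:
Old list (sorted, length 6): [-10, -6, -5, -2, 20, 25]
Old median = -7/2
Insert x = 28
Old length even (6). Middle pair: indices 2,3 = -5,-2.
New length odd (7). New median = single middle element.
x = 28: 6 elements are < x, 0 elements are > x.
New sorted list: [-10, -6, -5, -2, 20, 25, 28]
New median = -2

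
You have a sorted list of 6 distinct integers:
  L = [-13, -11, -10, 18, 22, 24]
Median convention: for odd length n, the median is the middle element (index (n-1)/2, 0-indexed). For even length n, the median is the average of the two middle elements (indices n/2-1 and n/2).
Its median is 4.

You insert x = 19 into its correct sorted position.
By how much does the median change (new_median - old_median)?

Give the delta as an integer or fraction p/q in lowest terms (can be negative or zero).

Answer: 14

Derivation:
Old median = 4
After inserting x = 19: new sorted = [-13, -11, -10, 18, 19, 22, 24]
New median = 18
Delta = 18 - 4 = 14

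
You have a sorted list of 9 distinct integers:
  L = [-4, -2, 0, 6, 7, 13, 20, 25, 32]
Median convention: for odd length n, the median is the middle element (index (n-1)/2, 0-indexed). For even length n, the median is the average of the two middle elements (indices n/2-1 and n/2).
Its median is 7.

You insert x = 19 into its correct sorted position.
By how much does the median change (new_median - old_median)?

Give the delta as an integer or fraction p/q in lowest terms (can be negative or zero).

Answer: 3

Derivation:
Old median = 7
After inserting x = 19: new sorted = [-4, -2, 0, 6, 7, 13, 19, 20, 25, 32]
New median = 10
Delta = 10 - 7 = 3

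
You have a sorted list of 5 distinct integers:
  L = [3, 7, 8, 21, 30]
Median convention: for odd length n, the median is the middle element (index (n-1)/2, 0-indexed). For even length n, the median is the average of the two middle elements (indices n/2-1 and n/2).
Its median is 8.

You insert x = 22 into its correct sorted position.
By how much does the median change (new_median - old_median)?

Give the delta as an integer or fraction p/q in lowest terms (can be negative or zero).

Old median = 8
After inserting x = 22: new sorted = [3, 7, 8, 21, 22, 30]
New median = 29/2
Delta = 29/2 - 8 = 13/2

Answer: 13/2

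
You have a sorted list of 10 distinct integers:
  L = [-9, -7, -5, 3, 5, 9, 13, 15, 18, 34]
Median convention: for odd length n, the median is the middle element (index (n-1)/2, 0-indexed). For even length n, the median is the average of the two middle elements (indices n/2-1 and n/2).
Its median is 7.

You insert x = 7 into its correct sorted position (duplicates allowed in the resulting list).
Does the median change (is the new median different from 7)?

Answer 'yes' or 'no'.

Answer: no

Derivation:
Old median = 7
Insert x = 7
New median = 7
Changed? no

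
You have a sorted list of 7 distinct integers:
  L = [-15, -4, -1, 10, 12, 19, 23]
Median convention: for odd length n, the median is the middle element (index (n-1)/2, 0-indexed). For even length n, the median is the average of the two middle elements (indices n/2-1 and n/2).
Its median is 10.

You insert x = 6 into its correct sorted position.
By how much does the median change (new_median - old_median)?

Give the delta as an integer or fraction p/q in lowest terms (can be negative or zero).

Old median = 10
After inserting x = 6: new sorted = [-15, -4, -1, 6, 10, 12, 19, 23]
New median = 8
Delta = 8 - 10 = -2

Answer: -2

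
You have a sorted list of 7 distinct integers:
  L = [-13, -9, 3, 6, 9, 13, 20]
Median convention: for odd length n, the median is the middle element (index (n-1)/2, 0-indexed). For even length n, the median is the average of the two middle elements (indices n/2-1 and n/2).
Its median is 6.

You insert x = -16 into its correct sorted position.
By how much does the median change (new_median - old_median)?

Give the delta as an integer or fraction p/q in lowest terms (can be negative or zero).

Answer: -3/2

Derivation:
Old median = 6
After inserting x = -16: new sorted = [-16, -13, -9, 3, 6, 9, 13, 20]
New median = 9/2
Delta = 9/2 - 6 = -3/2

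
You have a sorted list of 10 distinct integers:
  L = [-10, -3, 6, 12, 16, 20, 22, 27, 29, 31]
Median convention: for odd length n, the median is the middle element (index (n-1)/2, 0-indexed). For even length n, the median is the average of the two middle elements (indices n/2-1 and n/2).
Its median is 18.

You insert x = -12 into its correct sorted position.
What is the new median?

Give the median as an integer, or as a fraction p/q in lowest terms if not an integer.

Answer: 16

Derivation:
Old list (sorted, length 10): [-10, -3, 6, 12, 16, 20, 22, 27, 29, 31]
Old median = 18
Insert x = -12
Old length even (10). Middle pair: indices 4,5 = 16,20.
New length odd (11). New median = single middle element.
x = -12: 0 elements are < x, 10 elements are > x.
New sorted list: [-12, -10, -3, 6, 12, 16, 20, 22, 27, 29, 31]
New median = 16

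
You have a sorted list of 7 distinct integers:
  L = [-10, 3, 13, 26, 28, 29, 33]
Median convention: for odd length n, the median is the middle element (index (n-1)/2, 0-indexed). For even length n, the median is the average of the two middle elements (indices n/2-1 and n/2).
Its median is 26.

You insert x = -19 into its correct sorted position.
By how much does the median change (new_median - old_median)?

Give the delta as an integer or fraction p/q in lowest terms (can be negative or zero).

Answer: -13/2

Derivation:
Old median = 26
After inserting x = -19: new sorted = [-19, -10, 3, 13, 26, 28, 29, 33]
New median = 39/2
Delta = 39/2 - 26 = -13/2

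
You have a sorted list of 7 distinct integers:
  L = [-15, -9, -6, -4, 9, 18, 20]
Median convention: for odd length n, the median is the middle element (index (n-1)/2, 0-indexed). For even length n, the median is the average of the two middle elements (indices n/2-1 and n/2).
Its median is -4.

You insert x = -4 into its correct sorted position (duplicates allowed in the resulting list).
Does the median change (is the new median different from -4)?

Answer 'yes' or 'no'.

Answer: no

Derivation:
Old median = -4
Insert x = -4
New median = -4
Changed? no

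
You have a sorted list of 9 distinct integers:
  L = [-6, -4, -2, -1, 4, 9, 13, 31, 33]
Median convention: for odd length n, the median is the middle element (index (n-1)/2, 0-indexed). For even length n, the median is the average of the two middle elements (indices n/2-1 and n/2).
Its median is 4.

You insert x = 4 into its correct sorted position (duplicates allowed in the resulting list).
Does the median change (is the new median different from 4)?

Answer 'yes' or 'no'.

Answer: no

Derivation:
Old median = 4
Insert x = 4
New median = 4
Changed? no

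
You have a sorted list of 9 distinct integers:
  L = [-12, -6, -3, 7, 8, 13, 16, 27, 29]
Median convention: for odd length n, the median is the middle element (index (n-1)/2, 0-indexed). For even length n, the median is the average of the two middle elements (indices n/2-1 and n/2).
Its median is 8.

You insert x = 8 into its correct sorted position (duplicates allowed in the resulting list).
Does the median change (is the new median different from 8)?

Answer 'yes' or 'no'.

Old median = 8
Insert x = 8
New median = 8
Changed? no

Answer: no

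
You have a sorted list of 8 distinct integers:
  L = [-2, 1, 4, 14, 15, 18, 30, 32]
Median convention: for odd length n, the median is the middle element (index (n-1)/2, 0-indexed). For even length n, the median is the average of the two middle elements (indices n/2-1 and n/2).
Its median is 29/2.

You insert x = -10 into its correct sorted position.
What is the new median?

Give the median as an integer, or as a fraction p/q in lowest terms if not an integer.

Old list (sorted, length 8): [-2, 1, 4, 14, 15, 18, 30, 32]
Old median = 29/2
Insert x = -10
Old length even (8). Middle pair: indices 3,4 = 14,15.
New length odd (9). New median = single middle element.
x = -10: 0 elements are < x, 8 elements are > x.
New sorted list: [-10, -2, 1, 4, 14, 15, 18, 30, 32]
New median = 14

Answer: 14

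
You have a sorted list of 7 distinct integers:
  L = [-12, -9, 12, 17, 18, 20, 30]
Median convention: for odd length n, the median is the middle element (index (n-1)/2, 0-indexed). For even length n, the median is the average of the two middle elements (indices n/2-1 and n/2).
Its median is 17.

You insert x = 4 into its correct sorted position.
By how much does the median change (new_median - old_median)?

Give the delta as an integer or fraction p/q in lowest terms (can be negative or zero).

Answer: -5/2

Derivation:
Old median = 17
After inserting x = 4: new sorted = [-12, -9, 4, 12, 17, 18, 20, 30]
New median = 29/2
Delta = 29/2 - 17 = -5/2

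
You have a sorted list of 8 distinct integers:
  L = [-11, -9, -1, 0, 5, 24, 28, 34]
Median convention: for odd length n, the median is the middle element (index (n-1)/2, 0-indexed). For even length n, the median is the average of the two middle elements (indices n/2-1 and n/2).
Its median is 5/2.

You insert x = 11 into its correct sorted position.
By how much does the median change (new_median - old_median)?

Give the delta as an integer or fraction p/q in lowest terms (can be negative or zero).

Old median = 5/2
After inserting x = 11: new sorted = [-11, -9, -1, 0, 5, 11, 24, 28, 34]
New median = 5
Delta = 5 - 5/2 = 5/2

Answer: 5/2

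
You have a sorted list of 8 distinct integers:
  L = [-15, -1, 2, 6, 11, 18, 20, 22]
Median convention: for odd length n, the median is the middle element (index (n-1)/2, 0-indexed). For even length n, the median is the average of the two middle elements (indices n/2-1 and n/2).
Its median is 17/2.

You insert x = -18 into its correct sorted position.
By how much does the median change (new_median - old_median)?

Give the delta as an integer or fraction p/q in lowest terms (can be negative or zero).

Old median = 17/2
After inserting x = -18: new sorted = [-18, -15, -1, 2, 6, 11, 18, 20, 22]
New median = 6
Delta = 6 - 17/2 = -5/2

Answer: -5/2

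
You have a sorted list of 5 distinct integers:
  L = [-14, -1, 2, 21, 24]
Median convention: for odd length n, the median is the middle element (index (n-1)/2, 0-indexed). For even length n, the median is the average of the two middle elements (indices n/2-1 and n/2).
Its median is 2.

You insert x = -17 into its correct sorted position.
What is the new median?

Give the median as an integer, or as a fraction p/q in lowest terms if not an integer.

Old list (sorted, length 5): [-14, -1, 2, 21, 24]
Old median = 2
Insert x = -17
Old length odd (5). Middle was index 2 = 2.
New length even (6). New median = avg of two middle elements.
x = -17: 0 elements are < x, 5 elements are > x.
New sorted list: [-17, -14, -1, 2, 21, 24]
New median = 1/2

Answer: 1/2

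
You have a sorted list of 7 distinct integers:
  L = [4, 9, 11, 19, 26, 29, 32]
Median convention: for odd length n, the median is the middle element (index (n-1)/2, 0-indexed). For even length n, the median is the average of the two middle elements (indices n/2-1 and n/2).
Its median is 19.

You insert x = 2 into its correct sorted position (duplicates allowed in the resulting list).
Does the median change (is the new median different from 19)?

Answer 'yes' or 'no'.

Answer: yes

Derivation:
Old median = 19
Insert x = 2
New median = 15
Changed? yes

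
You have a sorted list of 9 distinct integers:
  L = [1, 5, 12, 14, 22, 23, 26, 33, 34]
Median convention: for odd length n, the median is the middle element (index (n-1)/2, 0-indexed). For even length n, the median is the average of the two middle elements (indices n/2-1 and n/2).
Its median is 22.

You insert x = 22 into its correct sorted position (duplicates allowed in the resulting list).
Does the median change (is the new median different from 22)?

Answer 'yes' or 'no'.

Answer: no

Derivation:
Old median = 22
Insert x = 22
New median = 22
Changed? no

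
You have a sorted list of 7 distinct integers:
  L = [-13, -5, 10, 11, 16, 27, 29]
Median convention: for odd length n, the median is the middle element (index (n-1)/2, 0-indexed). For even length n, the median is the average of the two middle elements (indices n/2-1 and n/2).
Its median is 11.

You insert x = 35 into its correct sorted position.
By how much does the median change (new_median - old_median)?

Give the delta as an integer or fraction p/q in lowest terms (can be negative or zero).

Old median = 11
After inserting x = 35: new sorted = [-13, -5, 10, 11, 16, 27, 29, 35]
New median = 27/2
Delta = 27/2 - 11 = 5/2

Answer: 5/2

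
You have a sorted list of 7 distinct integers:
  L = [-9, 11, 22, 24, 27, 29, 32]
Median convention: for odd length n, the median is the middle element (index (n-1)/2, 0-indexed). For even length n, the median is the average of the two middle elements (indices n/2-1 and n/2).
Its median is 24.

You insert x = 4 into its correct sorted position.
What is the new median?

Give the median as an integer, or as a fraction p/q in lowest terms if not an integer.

Answer: 23

Derivation:
Old list (sorted, length 7): [-9, 11, 22, 24, 27, 29, 32]
Old median = 24
Insert x = 4
Old length odd (7). Middle was index 3 = 24.
New length even (8). New median = avg of two middle elements.
x = 4: 1 elements are < x, 6 elements are > x.
New sorted list: [-9, 4, 11, 22, 24, 27, 29, 32]
New median = 23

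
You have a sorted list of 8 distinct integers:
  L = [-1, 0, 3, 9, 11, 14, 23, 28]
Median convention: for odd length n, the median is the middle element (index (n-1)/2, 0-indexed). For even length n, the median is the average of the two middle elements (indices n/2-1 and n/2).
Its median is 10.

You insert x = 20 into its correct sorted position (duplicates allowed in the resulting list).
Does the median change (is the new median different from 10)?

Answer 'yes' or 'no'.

Answer: yes

Derivation:
Old median = 10
Insert x = 20
New median = 11
Changed? yes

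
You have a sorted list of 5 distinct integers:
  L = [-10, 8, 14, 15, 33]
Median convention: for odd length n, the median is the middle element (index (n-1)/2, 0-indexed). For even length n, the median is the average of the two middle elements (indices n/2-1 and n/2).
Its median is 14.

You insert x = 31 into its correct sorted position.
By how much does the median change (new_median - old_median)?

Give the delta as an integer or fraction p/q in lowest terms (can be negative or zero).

Old median = 14
After inserting x = 31: new sorted = [-10, 8, 14, 15, 31, 33]
New median = 29/2
Delta = 29/2 - 14 = 1/2

Answer: 1/2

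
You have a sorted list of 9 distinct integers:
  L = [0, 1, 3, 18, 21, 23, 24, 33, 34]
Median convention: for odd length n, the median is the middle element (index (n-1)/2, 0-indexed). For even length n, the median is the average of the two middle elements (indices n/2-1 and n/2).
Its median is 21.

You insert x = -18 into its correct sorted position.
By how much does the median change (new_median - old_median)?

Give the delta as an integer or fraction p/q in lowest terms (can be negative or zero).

Old median = 21
After inserting x = -18: new sorted = [-18, 0, 1, 3, 18, 21, 23, 24, 33, 34]
New median = 39/2
Delta = 39/2 - 21 = -3/2

Answer: -3/2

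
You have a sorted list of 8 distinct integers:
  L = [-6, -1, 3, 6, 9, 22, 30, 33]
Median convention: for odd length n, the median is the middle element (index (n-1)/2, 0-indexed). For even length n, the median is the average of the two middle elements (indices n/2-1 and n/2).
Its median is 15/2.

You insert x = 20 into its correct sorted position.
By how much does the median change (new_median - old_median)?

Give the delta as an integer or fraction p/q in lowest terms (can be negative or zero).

Answer: 3/2

Derivation:
Old median = 15/2
After inserting x = 20: new sorted = [-6, -1, 3, 6, 9, 20, 22, 30, 33]
New median = 9
Delta = 9 - 15/2 = 3/2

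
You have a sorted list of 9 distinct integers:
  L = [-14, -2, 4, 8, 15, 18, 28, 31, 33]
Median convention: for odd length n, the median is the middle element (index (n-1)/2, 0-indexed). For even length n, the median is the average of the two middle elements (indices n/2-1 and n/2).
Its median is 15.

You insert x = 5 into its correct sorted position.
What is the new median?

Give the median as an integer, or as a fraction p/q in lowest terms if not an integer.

Old list (sorted, length 9): [-14, -2, 4, 8, 15, 18, 28, 31, 33]
Old median = 15
Insert x = 5
Old length odd (9). Middle was index 4 = 15.
New length even (10). New median = avg of two middle elements.
x = 5: 3 elements are < x, 6 elements are > x.
New sorted list: [-14, -2, 4, 5, 8, 15, 18, 28, 31, 33]
New median = 23/2

Answer: 23/2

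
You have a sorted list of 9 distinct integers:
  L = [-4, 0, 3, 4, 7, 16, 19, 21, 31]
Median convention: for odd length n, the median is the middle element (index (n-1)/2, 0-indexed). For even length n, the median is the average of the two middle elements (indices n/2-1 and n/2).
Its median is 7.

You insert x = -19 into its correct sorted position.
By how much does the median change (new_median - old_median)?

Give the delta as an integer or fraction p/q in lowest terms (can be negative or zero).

Answer: -3/2

Derivation:
Old median = 7
After inserting x = -19: new sorted = [-19, -4, 0, 3, 4, 7, 16, 19, 21, 31]
New median = 11/2
Delta = 11/2 - 7 = -3/2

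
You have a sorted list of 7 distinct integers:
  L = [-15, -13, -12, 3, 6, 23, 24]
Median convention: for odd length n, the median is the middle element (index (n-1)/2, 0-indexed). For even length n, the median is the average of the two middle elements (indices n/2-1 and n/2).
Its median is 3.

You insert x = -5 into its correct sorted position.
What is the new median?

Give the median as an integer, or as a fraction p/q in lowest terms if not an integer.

Answer: -1

Derivation:
Old list (sorted, length 7): [-15, -13, -12, 3, 6, 23, 24]
Old median = 3
Insert x = -5
Old length odd (7). Middle was index 3 = 3.
New length even (8). New median = avg of two middle elements.
x = -5: 3 elements are < x, 4 elements are > x.
New sorted list: [-15, -13, -12, -5, 3, 6, 23, 24]
New median = -1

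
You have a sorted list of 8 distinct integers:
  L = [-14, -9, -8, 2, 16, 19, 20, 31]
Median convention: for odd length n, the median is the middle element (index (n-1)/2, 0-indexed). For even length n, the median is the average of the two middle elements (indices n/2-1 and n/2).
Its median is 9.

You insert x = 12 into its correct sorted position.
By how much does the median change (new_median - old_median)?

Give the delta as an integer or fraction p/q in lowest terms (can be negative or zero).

Old median = 9
After inserting x = 12: new sorted = [-14, -9, -8, 2, 12, 16, 19, 20, 31]
New median = 12
Delta = 12 - 9 = 3

Answer: 3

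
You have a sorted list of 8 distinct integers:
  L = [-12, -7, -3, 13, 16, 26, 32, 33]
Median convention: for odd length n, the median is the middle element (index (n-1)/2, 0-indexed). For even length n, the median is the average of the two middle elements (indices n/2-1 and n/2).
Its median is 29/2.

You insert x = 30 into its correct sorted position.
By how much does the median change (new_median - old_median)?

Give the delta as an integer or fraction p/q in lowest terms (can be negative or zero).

Old median = 29/2
After inserting x = 30: new sorted = [-12, -7, -3, 13, 16, 26, 30, 32, 33]
New median = 16
Delta = 16 - 29/2 = 3/2

Answer: 3/2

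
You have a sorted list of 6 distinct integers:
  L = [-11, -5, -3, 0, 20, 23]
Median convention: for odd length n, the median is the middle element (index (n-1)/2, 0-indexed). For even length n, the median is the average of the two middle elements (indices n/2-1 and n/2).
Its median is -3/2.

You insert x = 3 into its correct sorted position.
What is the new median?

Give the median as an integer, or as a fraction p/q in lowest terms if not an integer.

Old list (sorted, length 6): [-11, -5, -3, 0, 20, 23]
Old median = -3/2
Insert x = 3
Old length even (6). Middle pair: indices 2,3 = -3,0.
New length odd (7). New median = single middle element.
x = 3: 4 elements are < x, 2 elements are > x.
New sorted list: [-11, -5, -3, 0, 3, 20, 23]
New median = 0

Answer: 0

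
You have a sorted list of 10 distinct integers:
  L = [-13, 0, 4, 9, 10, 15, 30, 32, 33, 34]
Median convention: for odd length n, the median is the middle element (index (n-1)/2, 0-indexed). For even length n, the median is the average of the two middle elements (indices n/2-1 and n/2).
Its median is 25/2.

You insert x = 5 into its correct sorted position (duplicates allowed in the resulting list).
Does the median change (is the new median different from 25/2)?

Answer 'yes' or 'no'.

Answer: yes

Derivation:
Old median = 25/2
Insert x = 5
New median = 10
Changed? yes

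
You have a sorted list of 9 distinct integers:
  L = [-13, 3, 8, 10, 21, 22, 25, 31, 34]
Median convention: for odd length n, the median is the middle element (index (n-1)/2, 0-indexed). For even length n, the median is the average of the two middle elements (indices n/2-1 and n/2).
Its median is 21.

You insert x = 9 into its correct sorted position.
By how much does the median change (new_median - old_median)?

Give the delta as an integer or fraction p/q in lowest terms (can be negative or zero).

Answer: -11/2

Derivation:
Old median = 21
After inserting x = 9: new sorted = [-13, 3, 8, 9, 10, 21, 22, 25, 31, 34]
New median = 31/2
Delta = 31/2 - 21 = -11/2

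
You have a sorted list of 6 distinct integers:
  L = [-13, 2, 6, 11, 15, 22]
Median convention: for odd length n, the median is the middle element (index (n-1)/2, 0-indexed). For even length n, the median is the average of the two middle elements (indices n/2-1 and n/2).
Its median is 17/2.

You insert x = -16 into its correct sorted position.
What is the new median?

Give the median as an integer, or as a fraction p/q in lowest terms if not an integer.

Answer: 6

Derivation:
Old list (sorted, length 6): [-13, 2, 6, 11, 15, 22]
Old median = 17/2
Insert x = -16
Old length even (6). Middle pair: indices 2,3 = 6,11.
New length odd (7). New median = single middle element.
x = -16: 0 elements are < x, 6 elements are > x.
New sorted list: [-16, -13, 2, 6, 11, 15, 22]
New median = 6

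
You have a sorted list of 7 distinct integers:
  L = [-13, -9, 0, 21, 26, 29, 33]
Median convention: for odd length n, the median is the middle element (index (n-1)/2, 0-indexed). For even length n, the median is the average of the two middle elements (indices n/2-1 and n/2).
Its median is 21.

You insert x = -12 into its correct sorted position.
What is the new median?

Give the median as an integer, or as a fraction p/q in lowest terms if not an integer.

Old list (sorted, length 7): [-13, -9, 0, 21, 26, 29, 33]
Old median = 21
Insert x = -12
Old length odd (7). Middle was index 3 = 21.
New length even (8). New median = avg of two middle elements.
x = -12: 1 elements are < x, 6 elements are > x.
New sorted list: [-13, -12, -9, 0, 21, 26, 29, 33]
New median = 21/2

Answer: 21/2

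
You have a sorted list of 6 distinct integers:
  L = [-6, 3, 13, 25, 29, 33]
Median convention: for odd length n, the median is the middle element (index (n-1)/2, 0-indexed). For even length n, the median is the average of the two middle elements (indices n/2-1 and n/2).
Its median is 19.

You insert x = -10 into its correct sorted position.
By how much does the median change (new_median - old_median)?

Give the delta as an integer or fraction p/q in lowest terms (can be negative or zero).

Answer: -6

Derivation:
Old median = 19
After inserting x = -10: new sorted = [-10, -6, 3, 13, 25, 29, 33]
New median = 13
Delta = 13 - 19 = -6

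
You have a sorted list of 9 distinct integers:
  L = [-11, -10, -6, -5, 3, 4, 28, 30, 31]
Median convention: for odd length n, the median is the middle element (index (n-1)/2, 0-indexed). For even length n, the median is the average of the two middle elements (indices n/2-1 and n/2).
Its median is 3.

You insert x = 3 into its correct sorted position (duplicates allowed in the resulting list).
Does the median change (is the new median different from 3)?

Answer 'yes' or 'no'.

Answer: no

Derivation:
Old median = 3
Insert x = 3
New median = 3
Changed? no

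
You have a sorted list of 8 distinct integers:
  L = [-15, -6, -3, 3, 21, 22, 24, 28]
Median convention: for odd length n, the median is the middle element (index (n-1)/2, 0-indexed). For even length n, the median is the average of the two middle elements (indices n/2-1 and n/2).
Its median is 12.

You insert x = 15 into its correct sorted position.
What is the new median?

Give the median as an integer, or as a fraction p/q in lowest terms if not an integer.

Old list (sorted, length 8): [-15, -6, -3, 3, 21, 22, 24, 28]
Old median = 12
Insert x = 15
Old length even (8). Middle pair: indices 3,4 = 3,21.
New length odd (9). New median = single middle element.
x = 15: 4 elements are < x, 4 elements are > x.
New sorted list: [-15, -6, -3, 3, 15, 21, 22, 24, 28]
New median = 15

Answer: 15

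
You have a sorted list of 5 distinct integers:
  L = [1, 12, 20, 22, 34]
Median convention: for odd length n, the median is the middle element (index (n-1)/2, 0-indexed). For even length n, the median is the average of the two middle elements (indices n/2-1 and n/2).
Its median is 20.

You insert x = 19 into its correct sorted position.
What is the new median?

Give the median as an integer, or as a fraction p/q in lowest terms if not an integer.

Old list (sorted, length 5): [1, 12, 20, 22, 34]
Old median = 20
Insert x = 19
Old length odd (5). Middle was index 2 = 20.
New length even (6). New median = avg of two middle elements.
x = 19: 2 elements are < x, 3 elements are > x.
New sorted list: [1, 12, 19, 20, 22, 34]
New median = 39/2

Answer: 39/2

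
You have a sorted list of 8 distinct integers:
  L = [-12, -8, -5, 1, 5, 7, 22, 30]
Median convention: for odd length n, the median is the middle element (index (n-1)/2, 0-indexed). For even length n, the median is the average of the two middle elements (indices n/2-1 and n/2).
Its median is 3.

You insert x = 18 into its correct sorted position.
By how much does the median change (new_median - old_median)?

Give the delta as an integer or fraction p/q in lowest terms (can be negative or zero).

Answer: 2

Derivation:
Old median = 3
After inserting x = 18: new sorted = [-12, -8, -5, 1, 5, 7, 18, 22, 30]
New median = 5
Delta = 5 - 3 = 2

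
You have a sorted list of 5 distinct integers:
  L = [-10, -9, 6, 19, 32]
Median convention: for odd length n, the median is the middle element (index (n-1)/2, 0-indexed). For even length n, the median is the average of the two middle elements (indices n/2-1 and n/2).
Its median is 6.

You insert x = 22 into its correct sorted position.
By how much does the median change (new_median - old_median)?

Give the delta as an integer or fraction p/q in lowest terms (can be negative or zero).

Old median = 6
After inserting x = 22: new sorted = [-10, -9, 6, 19, 22, 32]
New median = 25/2
Delta = 25/2 - 6 = 13/2

Answer: 13/2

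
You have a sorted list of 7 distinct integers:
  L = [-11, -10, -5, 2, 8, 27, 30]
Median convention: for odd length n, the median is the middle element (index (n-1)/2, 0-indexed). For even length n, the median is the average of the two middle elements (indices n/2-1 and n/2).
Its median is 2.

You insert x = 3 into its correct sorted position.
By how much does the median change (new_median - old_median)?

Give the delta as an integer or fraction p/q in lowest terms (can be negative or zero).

Answer: 1/2

Derivation:
Old median = 2
After inserting x = 3: new sorted = [-11, -10, -5, 2, 3, 8, 27, 30]
New median = 5/2
Delta = 5/2 - 2 = 1/2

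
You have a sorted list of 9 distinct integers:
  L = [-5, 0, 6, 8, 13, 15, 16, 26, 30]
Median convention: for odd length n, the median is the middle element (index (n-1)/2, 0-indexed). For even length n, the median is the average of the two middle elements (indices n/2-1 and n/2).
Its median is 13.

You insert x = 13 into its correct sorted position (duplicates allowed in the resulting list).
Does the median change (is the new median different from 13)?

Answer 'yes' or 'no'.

Answer: no

Derivation:
Old median = 13
Insert x = 13
New median = 13
Changed? no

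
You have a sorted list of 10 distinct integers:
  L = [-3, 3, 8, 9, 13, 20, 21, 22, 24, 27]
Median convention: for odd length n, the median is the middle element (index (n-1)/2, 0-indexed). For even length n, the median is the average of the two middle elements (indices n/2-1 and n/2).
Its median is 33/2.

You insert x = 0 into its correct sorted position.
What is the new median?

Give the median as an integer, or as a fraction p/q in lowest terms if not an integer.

Answer: 13

Derivation:
Old list (sorted, length 10): [-3, 3, 8, 9, 13, 20, 21, 22, 24, 27]
Old median = 33/2
Insert x = 0
Old length even (10). Middle pair: indices 4,5 = 13,20.
New length odd (11). New median = single middle element.
x = 0: 1 elements are < x, 9 elements are > x.
New sorted list: [-3, 0, 3, 8, 9, 13, 20, 21, 22, 24, 27]
New median = 13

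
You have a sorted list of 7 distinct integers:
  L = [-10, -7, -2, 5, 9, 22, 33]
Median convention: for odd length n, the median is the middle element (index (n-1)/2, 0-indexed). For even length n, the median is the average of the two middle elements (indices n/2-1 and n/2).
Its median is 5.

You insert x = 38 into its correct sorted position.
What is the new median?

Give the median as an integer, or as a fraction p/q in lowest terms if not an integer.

Old list (sorted, length 7): [-10, -7, -2, 5, 9, 22, 33]
Old median = 5
Insert x = 38
Old length odd (7). Middle was index 3 = 5.
New length even (8). New median = avg of two middle elements.
x = 38: 7 elements are < x, 0 elements are > x.
New sorted list: [-10, -7, -2, 5, 9, 22, 33, 38]
New median = 7

Answer: 7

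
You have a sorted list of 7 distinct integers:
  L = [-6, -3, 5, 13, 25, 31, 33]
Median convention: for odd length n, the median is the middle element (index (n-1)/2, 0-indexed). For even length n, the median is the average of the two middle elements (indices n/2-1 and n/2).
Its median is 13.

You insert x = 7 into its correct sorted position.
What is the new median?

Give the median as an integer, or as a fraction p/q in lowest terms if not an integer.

Answer: 10

Derivation:
Old list (sorted, length 7): [-6, -3, 5, 13, 25, 31, 33]
Old median = 13
Insert x = 7
Old length odd (7). Middle was index 3 = 13.
New length even (8). New median = avg of two middle elements.
x = 7: 3 elements are < x, 4 elements are > x.
New sorted list: [-6, -3, 5, 7, 13, 25, 31, 33]
New median = 10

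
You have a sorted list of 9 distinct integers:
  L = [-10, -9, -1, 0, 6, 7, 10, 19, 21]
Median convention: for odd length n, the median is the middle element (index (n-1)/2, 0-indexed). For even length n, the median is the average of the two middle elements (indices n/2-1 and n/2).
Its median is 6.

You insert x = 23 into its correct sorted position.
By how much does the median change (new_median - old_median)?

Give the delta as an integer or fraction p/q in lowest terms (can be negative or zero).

Answer: 1/2

Derivation:
Old median = 6
After inserting x = 23: new sorted = [-10, -9, -1, 0, 6, 7, 10, 19, 21, 23]
New median = 13/2
Delta = 13/2 - 6 = 1/2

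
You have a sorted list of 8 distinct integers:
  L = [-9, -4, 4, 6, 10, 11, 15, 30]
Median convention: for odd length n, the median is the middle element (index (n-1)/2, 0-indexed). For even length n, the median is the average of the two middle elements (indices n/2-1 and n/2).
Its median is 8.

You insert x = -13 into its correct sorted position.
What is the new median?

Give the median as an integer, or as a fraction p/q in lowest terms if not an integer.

Answer: 6

Derivation:
Old list (sorted, length 8): [-9, -4, 4, 6, 10, 11, 15, 30]
Old median = 8
Insert x = -13
Old length even (8). Middle pair: indices 3,4 = 6,10.
New length odd (9). New median = single middle element.
x = -13: 0 elements are < x, 8 elements are > x.
New sorted list: [-13, -9, -4, 4, 6, 10, 11, 15, 30]
New median = 6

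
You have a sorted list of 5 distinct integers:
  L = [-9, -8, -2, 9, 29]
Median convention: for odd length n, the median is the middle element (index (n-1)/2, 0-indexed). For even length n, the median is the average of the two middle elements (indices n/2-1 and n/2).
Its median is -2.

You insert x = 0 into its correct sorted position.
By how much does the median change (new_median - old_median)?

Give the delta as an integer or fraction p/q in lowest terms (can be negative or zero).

Old median = -2
After inserting x = 0: new sorted = [-9, -8, -2, 0, 9, 29]
New median = -1
Delta = -1 - -2 = 1

Answer: 1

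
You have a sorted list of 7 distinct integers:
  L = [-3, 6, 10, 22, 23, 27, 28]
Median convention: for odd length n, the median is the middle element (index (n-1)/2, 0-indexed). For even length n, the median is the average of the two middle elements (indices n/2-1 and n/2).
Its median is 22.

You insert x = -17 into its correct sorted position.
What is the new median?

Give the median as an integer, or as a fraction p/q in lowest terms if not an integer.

Answer: 16

Derivation:
Old list (sorted, length 7): [-3, 6, 10, 22, 23, 27, 28]
Old median = 22
Insert x = -17
Old length odd (7). Middle was index 3 = 22.
New length even (8). New median = avg of two middle elements.
x = -17: 0 elements are < x, 7 elements are > x.
New sorted list: [-17, -3, 6, 10, 22, 23, 27, 28]
New median = 16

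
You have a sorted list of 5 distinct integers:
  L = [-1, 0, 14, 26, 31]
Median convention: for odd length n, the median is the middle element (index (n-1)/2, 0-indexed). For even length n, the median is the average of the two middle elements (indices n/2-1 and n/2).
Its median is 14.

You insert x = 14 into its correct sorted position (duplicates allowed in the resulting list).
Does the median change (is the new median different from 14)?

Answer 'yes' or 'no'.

Old median = 14
Insert x = 14
New median = 14
Changed? no

Answer: no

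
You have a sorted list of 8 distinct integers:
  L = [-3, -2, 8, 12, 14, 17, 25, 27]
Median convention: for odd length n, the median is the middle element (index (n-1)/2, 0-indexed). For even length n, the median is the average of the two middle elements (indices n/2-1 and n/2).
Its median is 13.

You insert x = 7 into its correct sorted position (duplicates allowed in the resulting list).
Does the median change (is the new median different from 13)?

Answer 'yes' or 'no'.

Old median = 13
Insert x = 7
New median = 12
Changed? yes

Answer: yes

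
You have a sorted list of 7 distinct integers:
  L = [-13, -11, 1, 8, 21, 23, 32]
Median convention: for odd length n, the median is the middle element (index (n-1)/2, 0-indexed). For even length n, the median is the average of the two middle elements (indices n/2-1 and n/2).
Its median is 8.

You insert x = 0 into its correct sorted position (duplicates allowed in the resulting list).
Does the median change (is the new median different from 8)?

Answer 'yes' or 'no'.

Old median = 8
Insert x = 0
New median = 9/2
Changed? yes

Answer: yes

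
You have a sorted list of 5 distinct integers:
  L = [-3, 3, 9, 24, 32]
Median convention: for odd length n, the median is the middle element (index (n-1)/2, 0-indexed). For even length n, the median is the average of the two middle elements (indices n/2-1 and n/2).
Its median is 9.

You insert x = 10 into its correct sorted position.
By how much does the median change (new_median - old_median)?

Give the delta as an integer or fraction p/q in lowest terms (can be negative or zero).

Answer: 1/2

Derivation:
Old median = 9
After inserting x = 10: new sorted = [-3, 3, 9, 10, 24, 32]
New median = 19/2
Delta = 19/2 - 9 = 1/2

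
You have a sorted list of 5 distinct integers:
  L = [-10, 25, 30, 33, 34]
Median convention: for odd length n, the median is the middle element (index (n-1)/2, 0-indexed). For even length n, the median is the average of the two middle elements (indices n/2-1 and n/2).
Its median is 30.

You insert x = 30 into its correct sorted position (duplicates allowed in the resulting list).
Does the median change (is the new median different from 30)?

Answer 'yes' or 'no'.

Old median = 30
Insert x = 30
New median = 30
Changed? no

Answer: no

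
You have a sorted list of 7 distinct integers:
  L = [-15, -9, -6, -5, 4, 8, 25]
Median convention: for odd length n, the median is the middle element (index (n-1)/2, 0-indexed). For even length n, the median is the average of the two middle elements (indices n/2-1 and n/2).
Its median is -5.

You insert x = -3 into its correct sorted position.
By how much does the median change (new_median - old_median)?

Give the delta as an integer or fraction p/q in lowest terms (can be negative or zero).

Old median = -5
After inserting x = -3: new sorted = [-15, -9, -6, -5, -3, 4, 8, 25]
New median = -4
Delta = -4 - -5 = 1

Answer: 1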